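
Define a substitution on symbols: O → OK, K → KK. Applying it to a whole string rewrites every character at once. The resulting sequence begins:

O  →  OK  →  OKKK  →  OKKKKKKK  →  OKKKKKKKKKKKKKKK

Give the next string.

Rewriting the 16 symbols of OKKKKKKKKKKKKKKK one by one yields OK KK KK KK KK KK KK KK KK KK KK KK KK KK KK KK; concatenated:

OKKKKKKKKKKKKKKKKKKKKKKKKKKKKKKK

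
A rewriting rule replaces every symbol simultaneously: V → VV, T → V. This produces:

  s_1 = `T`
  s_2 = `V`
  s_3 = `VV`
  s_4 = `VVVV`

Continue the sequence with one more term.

VVVVVVVV

Rewriting each symbol of VVVV: V→VV, V→VV, V→VV, V→VV, which concatenates to VV VV VV VV.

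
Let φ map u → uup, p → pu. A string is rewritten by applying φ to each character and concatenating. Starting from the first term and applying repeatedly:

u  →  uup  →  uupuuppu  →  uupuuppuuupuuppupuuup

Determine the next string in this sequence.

Applying the rule to each of the 21 symbols of uupuuppuuupuuppupuuup gives the pieces uup uup pu uup uup pu pu uup uup uup pu uup uup pu pu uup pu uup uup uup pu, which concatenate to the answer.

uupuuppuuupuuppupuuupuupuuppuuupuuppupuuuppuuupuupuuppu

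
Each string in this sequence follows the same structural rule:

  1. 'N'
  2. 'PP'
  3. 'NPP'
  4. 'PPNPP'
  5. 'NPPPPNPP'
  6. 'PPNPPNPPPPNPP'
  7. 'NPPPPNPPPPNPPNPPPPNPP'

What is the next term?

This is a Fibonacci-style word recurrence s(k) = s(k−2)·s(k−1): e.g. N·PP = NPP.
The next term joins PPNPPNPPPPNPP and NPPPPNPPPPNPPNPPPPNPP.

PPNPPNPPPPNPPNPPPPNPPPPNPPNPPPPNPP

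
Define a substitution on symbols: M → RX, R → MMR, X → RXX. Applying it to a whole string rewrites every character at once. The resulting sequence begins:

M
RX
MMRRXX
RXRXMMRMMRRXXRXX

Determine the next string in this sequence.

MMRRXXMMRRXXRXRXMMRRXRXMMRMMRRXXRXXMMRRXXRXX

Applying the rule to each of the 16 symbols of RXRXMMRMMRRXXRXX gives the pieces MMR RXX MMR RXX RX RX MMR RX RX MMR MMR RXX RXX MMR RXX RXX, which concatenate to the answer.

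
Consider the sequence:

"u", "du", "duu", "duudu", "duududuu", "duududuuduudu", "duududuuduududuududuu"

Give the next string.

duududuuduududuududuuduududuuduudu

From term 3 onward, concatenate the last term with the second-to-last: du·u = duu, duu·du = duudu, …
So term 8 is duududuuduududuududuu·duududuuduudu.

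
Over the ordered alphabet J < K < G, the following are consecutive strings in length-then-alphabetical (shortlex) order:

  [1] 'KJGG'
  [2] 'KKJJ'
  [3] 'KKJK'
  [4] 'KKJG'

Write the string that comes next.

KKKJ

The successor of KKJG increments the rightmost position that isn't already G and resets every position after it to J.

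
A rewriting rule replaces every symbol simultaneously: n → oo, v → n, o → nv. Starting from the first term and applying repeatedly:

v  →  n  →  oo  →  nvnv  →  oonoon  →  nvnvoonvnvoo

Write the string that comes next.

oonoonnvnvoonoonnvnv

Expanding nvnvoonvnvoo: n→oo, v→n, n→oo, v→n, o→nv, o→nv, n→oo, v→n, n→oo, v→n, o→nv, o→nv. Concatenated: oo n oo n nv nv oo n oo n nv nv.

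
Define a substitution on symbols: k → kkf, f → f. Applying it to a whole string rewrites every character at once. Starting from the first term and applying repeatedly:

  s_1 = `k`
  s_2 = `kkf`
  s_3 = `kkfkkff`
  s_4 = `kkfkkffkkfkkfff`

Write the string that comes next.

Replace each of the 15 characters of kkfkkffkkfkkfff in place — kkf kkf f kkf kkf f f kkf kkf f kkf kkf f f f — and concatenate.

kkfkkffkkfkkfffkkfkkffkkfkkffff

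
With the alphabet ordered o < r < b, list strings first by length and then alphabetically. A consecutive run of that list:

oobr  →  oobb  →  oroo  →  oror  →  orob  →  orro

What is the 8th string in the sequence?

Stepping forward 2 times from orro: orro → orrr, then the target.

orrb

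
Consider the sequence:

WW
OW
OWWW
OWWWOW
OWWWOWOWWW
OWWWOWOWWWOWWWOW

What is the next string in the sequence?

Each term (from the third on) is the previous term followed by the one before it: term 3 = OW·WW = OWWW.
So term 7 is OWWWOWOWWWOWWWOW·OWWWOWOWWW.

OWWWOWOWWWOWWWOWOWWWOWOWWW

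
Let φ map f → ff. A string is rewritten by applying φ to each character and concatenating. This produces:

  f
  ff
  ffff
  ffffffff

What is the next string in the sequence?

ffffffffffffffff

Rewriting each symbol of ffffffff: f→ff, f→ff, f→ff, f→ff, f→ff, f→ff, f→ff, f→ff, which concatenates to ff ff ff ff ff ff ff ff.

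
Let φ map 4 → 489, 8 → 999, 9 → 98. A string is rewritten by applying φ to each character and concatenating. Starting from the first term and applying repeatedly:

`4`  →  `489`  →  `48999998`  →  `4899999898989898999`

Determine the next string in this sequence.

Rewriting the 19 symbols of 4899999898989898999 one by one yields 489 999 98 98 98 98 98 999 98 999 98 999 98 999 98 999 98 98 98; concatenated:

489999989898989899998999989999899998999989898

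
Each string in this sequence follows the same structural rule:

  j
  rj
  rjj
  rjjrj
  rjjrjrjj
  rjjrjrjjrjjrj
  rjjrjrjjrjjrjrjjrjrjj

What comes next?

From term 3 onward, concatenate the last term with the second-to-last: rj·j = rjj, rjj·rj = rjjrj, …
So term 8 is rjjrjrjjrjjrjrjjrjrjj·rjjrjrjjrjjrj.

rjjrjrjjrjjrjrjjrjrjjrjjrjrjjrjjrj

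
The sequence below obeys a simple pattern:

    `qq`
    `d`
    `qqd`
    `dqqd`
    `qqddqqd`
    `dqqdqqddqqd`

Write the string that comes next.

qqddqqddqqdqqddqqd

From term 3 onward, concatenate the second-to-last term with the last: qq·d = qqd, d·qqd = dqqd, …
The next term joins qqddqqd and dqqdqqddqqd.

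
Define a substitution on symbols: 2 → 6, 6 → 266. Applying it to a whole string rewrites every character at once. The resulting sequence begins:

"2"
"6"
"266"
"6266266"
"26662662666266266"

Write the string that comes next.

62662662666266266626626626662662666266266

Replace each of the 17 characters of 26662662666266266 in place — 6 266 266 266 6 266 266 6 266 266 266 6 266 266 6 266 266 — and concatenate.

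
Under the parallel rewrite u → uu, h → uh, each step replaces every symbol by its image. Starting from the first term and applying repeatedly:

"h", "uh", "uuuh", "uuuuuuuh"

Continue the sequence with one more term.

uuuuuuuuuuuuuuuh

Rewriting each symbol of uuuuuuuh: u→uu, u→uu, u→uu, u→uu, u→uu, u→uu, u→uu, h→uh, which concatenates to uu uu uu uu uu uu uu uh.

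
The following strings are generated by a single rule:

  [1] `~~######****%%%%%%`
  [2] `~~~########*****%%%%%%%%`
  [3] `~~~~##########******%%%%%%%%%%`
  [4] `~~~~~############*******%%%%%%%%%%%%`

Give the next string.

The n-th term is n-1 ~'s then 2n #'s then n+1 *'s then 2n %'s, where the shown terms are n = 3, 4, 5, 6.
Setting n = 7 gives 6, 14, 8, 14 characters in each block.

~~~~~~##############********%%%%%%%%%%%%%%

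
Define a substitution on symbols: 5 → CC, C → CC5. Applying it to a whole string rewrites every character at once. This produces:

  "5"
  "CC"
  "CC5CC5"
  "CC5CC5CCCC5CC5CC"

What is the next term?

Replace each of the 16 characters of CC5CC5CCCC5CC5CC in place — CC5 CC5 CC CC5 CC5 CC CC5 CC5 CC5 CC5 CC CC5 CC5 CC CC5 CC5 — and concatenate.

CC5CC5CCCC5CC5CCCC5CC5CC5CC5CCCC5CC5CCCC5CC5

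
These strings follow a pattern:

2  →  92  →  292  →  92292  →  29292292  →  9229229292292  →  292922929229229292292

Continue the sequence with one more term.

This is a Fibonacci-style word recurrence s(k) = s(k−2)·s(k−1): e.g. 2·92 = 292.
The next term joins 9229229292292 and 292922929229229292292.

9229229292292292922929229229292292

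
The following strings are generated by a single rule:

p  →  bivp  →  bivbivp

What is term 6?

bivbivbivbivbivp

Each term is the previous one with biv prepended.
From bivbivp, 3 further steps: bivbivp → bivbivbivp → bivbivbivbivp → (answer).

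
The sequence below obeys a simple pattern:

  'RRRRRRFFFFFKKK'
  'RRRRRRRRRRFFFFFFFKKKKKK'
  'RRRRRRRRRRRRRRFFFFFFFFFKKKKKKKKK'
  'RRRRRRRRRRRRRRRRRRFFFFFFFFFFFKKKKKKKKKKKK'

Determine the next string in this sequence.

Term n consists of 4n+2 R's, followed by 2n+3 F's, followed by 3n K's (n = 1, 2, …).
At n = 5 the blocks have lengths 22, 13, 15.

RRRRRRRRRRRRRRRRRRRRRRFFFFFFFFFFFFFKKKKKKKKKKKKKKK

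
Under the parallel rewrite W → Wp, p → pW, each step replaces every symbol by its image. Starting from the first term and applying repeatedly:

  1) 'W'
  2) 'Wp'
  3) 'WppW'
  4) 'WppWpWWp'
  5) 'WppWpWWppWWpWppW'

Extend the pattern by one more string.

WppWpWWppWWpWppWpWWpWppWWppWpWWp

Replace each of the 16 characters of WppWpWWppWWpWppW in place — Wp pW pW Wp pW Wp Wp pW pW Wp Wp pW Wp pW pW Wp — and concatenate.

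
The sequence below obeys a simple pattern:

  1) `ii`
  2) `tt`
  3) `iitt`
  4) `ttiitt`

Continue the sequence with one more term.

Each term (from the third on) is the two preceding terms concatenated in order: term 3 = ii·tt = iitt.
So term 5 is iitt·ttiitt.

iittttiitt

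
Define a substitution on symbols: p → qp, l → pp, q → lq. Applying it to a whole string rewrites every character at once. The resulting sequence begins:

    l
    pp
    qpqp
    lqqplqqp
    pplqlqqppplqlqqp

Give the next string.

qpqppplqpplqlqqpqpqppplqpplqlqqp

φ(pplqlqqppplqlqqp) expands symbol-by-symbol to qp qp pp lq pp lq lq qp qp qp pp lq pp lq lq qp; joining the 16 pieces gives the next term.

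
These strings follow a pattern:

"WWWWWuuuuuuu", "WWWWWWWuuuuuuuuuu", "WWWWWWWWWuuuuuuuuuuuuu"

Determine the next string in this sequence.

WWWWWWWWWWWuuuuuuuuuuuuuuuu

The n-th term is 2n+1 W's then 3n+1 u's, where the shown terms are n = 2, 3, 4.
For the next term, n = 5, so the run lengths are 11, 16.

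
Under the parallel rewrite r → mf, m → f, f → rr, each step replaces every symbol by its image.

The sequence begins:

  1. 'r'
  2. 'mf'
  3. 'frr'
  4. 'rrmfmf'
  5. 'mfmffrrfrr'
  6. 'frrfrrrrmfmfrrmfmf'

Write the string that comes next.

Rewriting the 18 symbols of frrfrrrrmfmfrrmfmf one by one yields rr mf mf rr mf mf mf mf f rr f rr mf mf f rr f rr; concatenated:

rrmfmfrrmfmfmfmffrrfrrmfmffrrfrr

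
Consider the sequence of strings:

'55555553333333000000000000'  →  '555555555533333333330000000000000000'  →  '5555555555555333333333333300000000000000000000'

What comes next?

55555555555555553333333333333333000000000000000000000000

The n-th term is 3n-2 5's then 3n-2 3's then 4n 0's, where the shown terms are n = 3, 4, 5.
At n = 6 the blocks have lengths 16, 16, 24.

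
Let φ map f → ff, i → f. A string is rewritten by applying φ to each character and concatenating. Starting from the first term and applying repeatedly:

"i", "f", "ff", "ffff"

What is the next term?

Expanding ffff: f→ff, f→ff, f→ff, f→ff. Concatenated: ff ff ff ff.

ffffffff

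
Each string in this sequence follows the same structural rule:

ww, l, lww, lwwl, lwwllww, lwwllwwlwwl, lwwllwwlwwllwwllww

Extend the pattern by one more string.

lwwllwwlwwllwwllwwlwwllwwlwwl

From term 3 onward, concatenate the last term with the second-to-last: l·ww = lww, lww·l = lwwl, …
The next term joins lwwllwwlwwllwwllww and lwwllwwlwwl.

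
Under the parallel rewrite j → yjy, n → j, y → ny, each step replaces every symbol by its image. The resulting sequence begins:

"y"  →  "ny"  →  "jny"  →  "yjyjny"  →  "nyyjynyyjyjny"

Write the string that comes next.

Replace each of the 13 characters of nyyjynyyjyjny in place — j ny ny yjy ny j ny ny yjy ny yjy j ny — and concatenate.

jnynyyjynyjnynyyjynyyjyjny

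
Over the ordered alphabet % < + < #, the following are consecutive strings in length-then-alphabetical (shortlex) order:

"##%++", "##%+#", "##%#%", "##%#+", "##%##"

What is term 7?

##+%+

Stepping forward 2 times from ##%##: ##%## → ##+%%, then the target.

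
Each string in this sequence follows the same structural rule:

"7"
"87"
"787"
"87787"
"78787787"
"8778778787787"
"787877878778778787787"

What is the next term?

8778778787787787877878778778787787

Each term (from the third on) is the two preceding terms concatenated in order: term 3 = 7·87 = 787.
Continuing: 8778778787787 · 787877878778778787787 gives term 8.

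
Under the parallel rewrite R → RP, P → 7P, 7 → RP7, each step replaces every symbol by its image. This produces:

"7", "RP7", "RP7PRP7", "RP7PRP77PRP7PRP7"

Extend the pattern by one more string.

RP7PRP77PRP7PRP7RP77PRP7PRP77PRP7PRP7

Applying the rule to each of the 16 symbols of RP7PRP77PRP7PRP7 gives the pieces RP 7P RP7 7P RP 7P RP7 RP7 7P RP 7P RP7 7P RP 7P RP7, which concatenate to the answer.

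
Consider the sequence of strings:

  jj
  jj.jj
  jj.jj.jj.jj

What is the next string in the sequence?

s(k+1) = s(k)·.·s(k) — each term doubles the last with '.' between the halves.
One more doubling of jj.jj.jj.jj gives the answer.

jj.jj.jj.jj.jj.jj.jj.jj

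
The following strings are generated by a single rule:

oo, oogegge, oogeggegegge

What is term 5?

oogeggegeggegeggegegge

Each term is the previous one with gegge appended.
From oogeggegegge, 2 further steps: oogeggegegge → oogeggegeggegegge → (answer).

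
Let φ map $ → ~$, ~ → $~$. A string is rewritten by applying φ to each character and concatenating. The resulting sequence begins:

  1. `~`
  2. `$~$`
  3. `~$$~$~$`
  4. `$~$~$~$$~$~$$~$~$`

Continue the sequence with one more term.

Replace each of the 17 characters of $~$~$~$$~$~$$~$~$ in place — ~$ $~$ ~$ $~$ ~$ $~$ ~$ ~$ $~$ ~$ $~$ ~$ ~$ $~$ ~$ $~$ ~$ — and concatenate.

~$$~$~$$~$~$$~$~$~$$~$~$$~$~$~$$~$~$$~$~$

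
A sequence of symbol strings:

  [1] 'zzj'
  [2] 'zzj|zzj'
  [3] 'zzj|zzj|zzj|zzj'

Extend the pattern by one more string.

zzj|zzj|zzj|zzj|zzj|zzj|zzj|zzj

s(k+1) = s(k)·|·s(k) — each term doubles the last with '|' between the halves.
So the next term is two copies of zzj|zzj|zzj|zzj with '|' between the halves.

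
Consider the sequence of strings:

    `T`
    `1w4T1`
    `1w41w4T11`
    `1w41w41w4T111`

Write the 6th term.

1w41w41w41w41w4T11111

Every step adds 1w4 to the front and 1 to the end of the previous string.
From 1w41w41w4T111, 2 further steps: 1w41w41w4T111 → 1w41w41w41w4T1111 → (answer).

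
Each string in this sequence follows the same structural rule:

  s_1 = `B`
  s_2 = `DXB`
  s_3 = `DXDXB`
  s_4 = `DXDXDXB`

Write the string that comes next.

DXDXDXDXB

The strings grow by a fixed prefix DX each time.
So the next term is DX·DXDXDXB.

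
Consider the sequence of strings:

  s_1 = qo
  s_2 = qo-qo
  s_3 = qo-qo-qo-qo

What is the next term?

qo-qo-qo-qo-qo-qo-qo-qo

s(k+1) = s(k)·-·s(k) — each term doubles the last with '-' between the halves.
So the next term is two copies of qo-qo-qo-qo with '-' between the halves.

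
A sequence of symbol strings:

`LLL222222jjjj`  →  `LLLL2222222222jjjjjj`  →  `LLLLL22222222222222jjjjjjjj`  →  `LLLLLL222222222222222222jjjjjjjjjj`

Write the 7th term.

Reading off run lengths: L runs 3, 4, 5, 6; 2 runs 6, 10, 14, 18; j runs 4, 6, 8, 10 — each is linear in n, where the shown terms are n = 2, 3, 4, 5.
For term 7, n = 8, so the run lengths are 9, 30, 16.

LLLLLLLLL222222222222222222222222222222jjjjjjjjjjjjjjjj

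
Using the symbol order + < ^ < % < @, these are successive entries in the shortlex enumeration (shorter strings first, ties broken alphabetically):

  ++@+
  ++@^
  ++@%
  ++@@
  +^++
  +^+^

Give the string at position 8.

Advancing 2 positions from +^+^ through +^+^ → +^+% reaches term 8.

+^+@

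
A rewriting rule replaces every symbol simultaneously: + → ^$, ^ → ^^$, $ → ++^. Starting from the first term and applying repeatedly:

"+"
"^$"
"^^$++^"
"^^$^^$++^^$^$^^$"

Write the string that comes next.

^^$^^$++^^^$^^$++^^$^$^^$^^$++^^^$++^^^$^^$++^

φ(^^$^^$++^^$^$^^$) expands symbol-by-symbol to ^^$ ^^$ ++^ ^^$ ^^$ ++^ ^$ ^$ ^^$ ^^$ ++^ ^^$ ++^ ^^$ ^^$ ++^; joining the 16 pieces gives the next term.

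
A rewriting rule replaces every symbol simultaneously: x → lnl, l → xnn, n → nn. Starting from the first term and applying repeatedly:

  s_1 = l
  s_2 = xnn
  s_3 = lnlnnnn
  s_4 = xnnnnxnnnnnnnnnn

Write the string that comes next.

Rewriting the 16 symbols of xnnnnxnnnnnnnnnn one by one yields lnl nn nn nn nn lnl nn nn nn nn nn nn nn nn nn nn; concatenated:

lnlnnnnnnnnlnlnnnnnnnnnnnnnnnnnnnn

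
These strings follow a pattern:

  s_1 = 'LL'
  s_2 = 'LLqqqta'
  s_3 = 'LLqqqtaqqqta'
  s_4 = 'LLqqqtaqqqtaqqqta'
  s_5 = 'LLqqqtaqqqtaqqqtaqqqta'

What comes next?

Each term is the previous one with qqqta appended.
Applying this once more to LLqqqtaqqqtaqqqtaqqqta:

LLqqqtaqqqtaqqqtaqqqtaqqqta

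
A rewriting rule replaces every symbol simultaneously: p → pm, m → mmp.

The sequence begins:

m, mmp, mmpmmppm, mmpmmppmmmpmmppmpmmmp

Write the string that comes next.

Applying the rule to each of the 21 symbols of mmpmmppmmmpmmppmpmmmp gives the pieces mmp mmp pm mmp mmp pm pm mmp mmp mmp pm mmp mmp pm pm mmp pm mmp mmp mmp pm, which concatenate to the answer.

mmpmmppmmmpmmppmpmmmpmmpmmppmmmpmmppmpmmmppmmmpmmpmmppm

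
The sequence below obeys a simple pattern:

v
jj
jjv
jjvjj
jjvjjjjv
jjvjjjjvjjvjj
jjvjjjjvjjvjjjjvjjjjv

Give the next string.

This is a Fibonacci-style word recurrence s(k) = s(k−1)·s(k−2): e.g. jj·v = jjv.
The next term joins jjvjjjjvjjvjjjjvjjjjv and jjvjjjjvjjvjj.

jjvjjjjvjjvjjjjvjjjjvjjvjjjjvjjvjj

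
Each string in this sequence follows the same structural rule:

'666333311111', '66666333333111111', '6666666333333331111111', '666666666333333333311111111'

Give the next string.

66666666666333333333333111111111

The n-th term is 2n-1 6's then 2n 3's then n+3 1's, where the shown terms are n = 2, 3, 4, 5.
For the next term, n = 6, so the run lengths are 11, 12, 9.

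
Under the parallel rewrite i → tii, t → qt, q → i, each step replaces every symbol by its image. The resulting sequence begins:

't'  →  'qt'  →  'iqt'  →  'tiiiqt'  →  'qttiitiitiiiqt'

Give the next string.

Rewriting the 14 symbols of qttiitiitiiiqt one by one yields i qt qt tii tii qt tii tii qt tii tii tii i qt; concatenated:

iqtqttiitiiqttiitiiqttiitiitiiiqt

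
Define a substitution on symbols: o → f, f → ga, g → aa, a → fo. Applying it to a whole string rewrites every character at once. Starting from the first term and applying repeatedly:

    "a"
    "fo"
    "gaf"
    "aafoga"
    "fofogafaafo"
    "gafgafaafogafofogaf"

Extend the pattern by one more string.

φ(gafgafaafogafofogaf) expands symbol-by-symbol to aa fo ga aa fo ga fo fo ga f aa fo ga f ga f aa fo ga; joining the 19 pieces gives the next term.

aafogaaafogafofogafaafogafgafaafoga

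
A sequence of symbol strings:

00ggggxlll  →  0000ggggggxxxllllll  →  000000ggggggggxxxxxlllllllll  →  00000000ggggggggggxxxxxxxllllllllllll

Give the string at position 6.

000000000000ggggggggggggggxxxxxxxxxxxllllllllllllllllll

Each string has the form 0^{2n} g^{2n+2} x^{2n-1} l^{3n} (n = 1, 2, …).
For term 6, n = 6, so the run lengths are 12, 14, 11, 18.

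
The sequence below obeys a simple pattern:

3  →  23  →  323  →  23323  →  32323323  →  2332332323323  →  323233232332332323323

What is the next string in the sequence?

2332332323323323233232332332323323

Each term (from the third on) is the two preceding terms concatenated in order: term 3 = 3·23 = 323.
So term 8 is 2332332323323·323233232332332323323.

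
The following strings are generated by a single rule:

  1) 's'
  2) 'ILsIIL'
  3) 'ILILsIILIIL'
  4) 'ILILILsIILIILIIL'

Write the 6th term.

ILILILILILsIILIILIILIILIIL

Every step adds IL to the front and IIL to the end of the previous string.
From ILILILsIILIILIIL, 2 further steps: ILILILsIILIILIIL → ILILILILsIILIILIILIIL → (answer).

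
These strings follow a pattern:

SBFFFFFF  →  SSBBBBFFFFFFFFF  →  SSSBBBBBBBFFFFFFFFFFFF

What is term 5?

SSSSSBBBBBBBBBBBBBFFFFFFFFFFFFFFFFFF

Term n consists of n S's, followed by 3n-2 B's, followed by 3n+3 F's (n = 1, 2, …).
At n = 5 the blocks have lengths 5, 13, 18.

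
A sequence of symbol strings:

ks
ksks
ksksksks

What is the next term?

ksksksksksksksks

Every step duplicates the string.
So the next term is two copies of ksksksks.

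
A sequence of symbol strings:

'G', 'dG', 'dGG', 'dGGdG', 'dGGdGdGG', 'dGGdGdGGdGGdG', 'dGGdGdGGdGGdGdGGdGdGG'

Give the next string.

dGGdGdGGdGGdGdGGdGdGGdGGdGdGGdGGdG

From term 3 onward, concatenate the last term with the second-to-last: dG·G = dGG, dGG·dG = dGGdG, …
Continuing: dGGdGdGGdGGdGdGGdGdGG · dGGdGdGGdGGdG gives term 8.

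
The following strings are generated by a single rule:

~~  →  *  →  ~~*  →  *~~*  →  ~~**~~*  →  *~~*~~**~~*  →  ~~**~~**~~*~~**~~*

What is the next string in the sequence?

*~~*~~**~~*~~**~~**~~*~~**~~*

Each term (from the third on) is the two preceding terms concatenated in order: term 3 = ~~·* = ~~*.
The next term joins *~~*~~**~~* and ~~**~~**~~*~~**~~*.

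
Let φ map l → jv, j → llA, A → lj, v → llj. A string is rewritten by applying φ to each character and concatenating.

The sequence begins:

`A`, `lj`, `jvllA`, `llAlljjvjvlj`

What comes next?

jvjvljjvjvllAllAlljllAlljjvllA

Expanding llAlljjvjvlj: l→jv, l→jv, A→lj, l→jv, l→jv, j→llA, j→llA, v→llj, j→llA, v→llj, l→jv, j→llA. Concatenated: jv jv lj jv jv llA llA llj llA llj jv llA.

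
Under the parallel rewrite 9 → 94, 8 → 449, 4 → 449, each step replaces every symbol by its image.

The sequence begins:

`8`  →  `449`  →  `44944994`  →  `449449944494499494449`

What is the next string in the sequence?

4494499444944994944494494499444944994944499444944944994

Applying the rule to each of the 21 symbols of 449449944494499494449 gives the pieces 449 449 94 449 449 94 94 449 449 449 94 449 449 94 94 449 94 449 449 449 94, which concatenate to the answer.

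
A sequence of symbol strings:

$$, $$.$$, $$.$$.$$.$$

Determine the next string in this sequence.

Every step duplicates the string with '.' between the halves.
Doubling $$.$$.$$.$$ with '.' between the halves:

$$.$$.$$.$$.$$.$$.$$.$$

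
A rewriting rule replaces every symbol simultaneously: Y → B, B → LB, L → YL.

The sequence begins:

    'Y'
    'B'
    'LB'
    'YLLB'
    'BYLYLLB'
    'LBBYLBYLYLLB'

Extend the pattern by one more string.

Rewriting each symbol of LBBYLBYLYLLB: L→YL, B→LB, B→LB, Y→B, L→YL, B→LB, Y→B, L→YL, Y→B, L→YL, L→YL, B→LB, which concatenates to YL LB LB B YL LB B YL B YL YL LB.

YLLBLBBYLLBBYLBYLYLLB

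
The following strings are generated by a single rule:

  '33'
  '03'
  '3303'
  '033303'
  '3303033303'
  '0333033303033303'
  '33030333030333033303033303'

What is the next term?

033303330303330333030333030333033303033303

Each term (from the third on) is the two preceding terms concatenated in order: term 3 = 33·03 = 3303.
Continuing: 0333033303033303 · 33030333030333033303033303 gives term 8.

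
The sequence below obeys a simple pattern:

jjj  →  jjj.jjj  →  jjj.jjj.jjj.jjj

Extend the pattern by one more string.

s(k+1) = s(k)·.·s(k) — each term doubles the last with '.' between the halves.
So the next term is two copies of jjj.jjj.jjj.jjj with '.' between the halves.

jjj.jjj.jjj.jjj.jjj.jjj.jjj.jjj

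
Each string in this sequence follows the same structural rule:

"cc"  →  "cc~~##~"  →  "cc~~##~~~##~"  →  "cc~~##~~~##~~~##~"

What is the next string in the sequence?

The strings grow by a fixed suffix ~~##~ each time.
One more step from cc~~##~~~##~~~##~ gives the answer.

cc~~##~~~##~~~##~~~##~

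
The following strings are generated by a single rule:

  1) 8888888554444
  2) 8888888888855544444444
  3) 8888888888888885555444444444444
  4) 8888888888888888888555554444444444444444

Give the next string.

The n-th term is 4n+3 8's then n+1 5's then 4n 4's (n = 1, 2, …).
At n = 5 the blocks have lengths 23, 6, 20.

8888888888888888888888855555544444444444444444444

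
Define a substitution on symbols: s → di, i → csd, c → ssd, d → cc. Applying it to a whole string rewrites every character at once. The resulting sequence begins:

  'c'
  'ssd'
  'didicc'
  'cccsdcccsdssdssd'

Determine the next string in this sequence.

Applying the rule to each of the 16 symbols of cccsdcccsdssdssd gives the pieces ssd ssd ssd di cc ssd ssd ssd di cc di di cc di di cc, which concatenate to the answer.

ssdssdssddiccssdssdssddiccdidiccdidicc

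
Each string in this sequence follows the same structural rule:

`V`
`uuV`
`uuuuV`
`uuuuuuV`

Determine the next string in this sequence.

Each term is the previous one with uu prepended.
Applying this once more to uuuuuuV:

uuuuuuuuV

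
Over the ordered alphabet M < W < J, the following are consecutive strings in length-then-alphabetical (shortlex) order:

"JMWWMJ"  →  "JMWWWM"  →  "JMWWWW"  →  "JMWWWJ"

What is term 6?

JMWWJW

Stepping forward 2 times from JMWWWJ: JMWWWJ → JMWWJM, then the target.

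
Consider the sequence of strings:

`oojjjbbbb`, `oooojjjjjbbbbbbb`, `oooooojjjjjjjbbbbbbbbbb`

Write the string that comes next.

oooooooojjjjjjjjjbbbbbbbbbbbbb

Term n consists of 2n o's, followed by 2n+1 j's, followed by 3n+1 b's (n = 1, 2, …).
Setting n = 4 gives 8, 9, 13 characters in each block.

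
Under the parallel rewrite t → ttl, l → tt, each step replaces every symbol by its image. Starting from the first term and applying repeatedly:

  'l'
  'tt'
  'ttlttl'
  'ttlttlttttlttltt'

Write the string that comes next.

ttlttlttttlttlttttlttlttlttlttttlttlttttlttl

φ(ttlttlttttlttltt) expands symbol-by-symbol to ttl ttl tt ttl ttl tt ttl ttl ttl ttl tt ttl ttl tt ttl ttl; joining the 16 pieces gives the next term.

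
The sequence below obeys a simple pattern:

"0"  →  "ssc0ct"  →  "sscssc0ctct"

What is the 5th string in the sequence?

sscsscsscssc0ctctctct

Every step adds ssc to the front and ct to the end of the previous string.
From sscssc0ctct, 2 further steps: sscssc0ctct → sscsscssc0ctctct → (answer).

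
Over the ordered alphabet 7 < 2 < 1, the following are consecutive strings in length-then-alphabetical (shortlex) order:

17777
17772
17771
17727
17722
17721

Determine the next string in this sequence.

The successor of 17721 increments the rightmost position that isn't already 1 and resets every position after it to 7.

17717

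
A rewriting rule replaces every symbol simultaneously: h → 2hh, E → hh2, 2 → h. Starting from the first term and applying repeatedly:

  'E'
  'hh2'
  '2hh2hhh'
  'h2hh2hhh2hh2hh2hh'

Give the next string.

Replace each of the 17 characters of h2hh2hhh2hh2hh2hh in place — 2hh h 2hh 2hh h 2hh 2hh 2hh h 2hh 2hh h 2hh 2hh h 2hh 2hh — and concatenate.

2hhh2hh2hhh2hh2hh2hhh2hh2hhh2hh2hhh2hh2hh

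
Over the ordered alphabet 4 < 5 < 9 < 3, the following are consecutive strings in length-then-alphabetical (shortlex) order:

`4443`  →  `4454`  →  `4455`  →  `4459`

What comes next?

The successor of 4459 increments the rightmost position that isn't already 3 and resets every position after it to 4.

4453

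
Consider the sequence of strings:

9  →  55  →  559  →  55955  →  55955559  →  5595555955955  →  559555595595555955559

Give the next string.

5595555955955559555595595555955955

From term 3 onward, concatenate the last term with the second-to-last: 55·9 = 559, 559·55 = 55955, …
So term 8 is 559555595595555955559·5595555955955.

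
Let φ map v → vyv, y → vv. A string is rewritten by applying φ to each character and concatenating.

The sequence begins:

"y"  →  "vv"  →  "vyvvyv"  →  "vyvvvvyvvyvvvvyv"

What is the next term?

Replace each of the 16 characters of vyvvvvyvvyvvvvyv in place — vyv vv vyv vyv vyv vyv vv vyv vyv vv vyv vyv vyv vyv vv vyv — and concatenate.

vyvvvvyvvyvvyvvyvvvvyvvyvvvvyvvyvvyvvyvvvvyv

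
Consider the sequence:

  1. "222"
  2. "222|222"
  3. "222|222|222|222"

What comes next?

Every step duplicates the string with '|' between the halves.
So the next term is two copies of 222|222|222|222 with '|' between the halves.

222|222|222|222|222|222|222|222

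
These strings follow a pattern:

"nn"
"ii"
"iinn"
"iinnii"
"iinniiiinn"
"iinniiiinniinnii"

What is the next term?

iinniiiinniinniiiinniiiinn

From term 3 onward, concatenate the last term with the second-to-last: ii·nn = iinn, iinn·ii = iinnii, …
The next term joins iinniiiinniinnii and iinniiiinn.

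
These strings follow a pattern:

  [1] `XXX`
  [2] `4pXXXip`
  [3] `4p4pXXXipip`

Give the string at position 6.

Each term wraps the previous one in 4p on the left and ip on the right.
From 4p4pXXXipip, 3 further steps: 4p4pXXXipip → 4p4p4pXXXipipip → 4p4p4p4pXXXipipipip → (answer).

4p4p4p4p4pXXXipipipipip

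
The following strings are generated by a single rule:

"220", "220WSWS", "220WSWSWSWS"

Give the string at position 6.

220WSWSWSWSWSWSWSWSWSWS

The strings grow by a fixed suffix WSWS each time.
From 220WSWSWSWS, 3 further steps: 220WSWSWSWS → 220WSWSWSWSWSWS → 220WSWSWSWSWSWSWSWS → (answer).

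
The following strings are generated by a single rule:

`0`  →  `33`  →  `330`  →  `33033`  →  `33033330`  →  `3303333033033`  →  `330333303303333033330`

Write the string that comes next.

3303333033033330333303303333033033

From term 3 onward, concatenate the last term with the second-to-last: 33·0 = 330, 330·33 = 33033, …
Continuing: 330333303303333033330 · 3303333033033 gives term 8.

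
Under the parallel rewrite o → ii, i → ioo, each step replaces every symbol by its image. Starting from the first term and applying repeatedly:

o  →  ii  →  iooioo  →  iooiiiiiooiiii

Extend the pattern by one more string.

iooiiiiiooiooiooiooiooiiiiiooiooiooioo

φ(iooiiiiiooiiii) expands symbol-by-symbol to ioo ii ii ioo ioo ioo ioo ioo ii ii ioo ioo ioo ioo; joining the 14 pieces gives the next term.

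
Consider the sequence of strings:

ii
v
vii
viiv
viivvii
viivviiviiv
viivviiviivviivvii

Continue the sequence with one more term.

This is a Fibonacci-style word recurrence s(k) = s(k−1)·s(k−2): e.g. v·ii = vii.
The next term joins viivviiviivviivvii and viivviiviiv.

viivviiviivviivviiviivviiviiv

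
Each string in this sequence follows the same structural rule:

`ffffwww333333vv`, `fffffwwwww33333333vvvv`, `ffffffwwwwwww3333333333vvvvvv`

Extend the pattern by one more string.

fffffffwwwwwwwww333333333333vvvvvvvv

Each string has the form f^{n+2} w^{2n-1} 3^{2n+2} v^{2n-2}, where the shown terms are n = 2, 3, 4.
At n = 5 the blocks have lengths 7, 9, 12, 8.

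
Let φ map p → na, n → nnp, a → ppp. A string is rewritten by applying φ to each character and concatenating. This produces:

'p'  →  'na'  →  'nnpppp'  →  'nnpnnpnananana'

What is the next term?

Applying the rule to each of the 14 symbols of nnpnnpnananana gives the pieces nnp nnp na nnp nnp na nnp ppp nnp ppp nnp ppp nnp ppp, which concatenate to the answer.

nnpnnpnannpnnpnannppppnnppppnnppppnnpppp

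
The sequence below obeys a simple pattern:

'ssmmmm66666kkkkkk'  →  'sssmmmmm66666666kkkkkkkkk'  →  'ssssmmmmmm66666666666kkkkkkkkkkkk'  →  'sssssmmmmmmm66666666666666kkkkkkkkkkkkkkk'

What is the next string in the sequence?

Reading off run lengths: s runs 2, 3, 4, 5; m runs 4, 5, 6, 7; 6 runs 5, 8, 11, 14; k runs 6, 9, 12, 15 — each is linear in n, where the shown terms are n = 2, 3, 4, 5.
Setting n = 6 gives 6, 8, 17, 18 characters in each block.

ssssssmmmmmmmm66666666666666666kkkkkkkkkkkkkkkkkk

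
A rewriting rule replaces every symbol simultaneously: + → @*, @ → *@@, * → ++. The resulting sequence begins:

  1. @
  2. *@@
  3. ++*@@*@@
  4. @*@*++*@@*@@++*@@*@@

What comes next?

Rewriting the 20 symbols of @*@*++*@@*@@++*@@*@@ one by one yields *@@ ++ *@@ ++ @* @* ++ *@@ *@@ ++ *@@ *@@ @* @* ++ *@@ *@@ ++ *@@ *@@; concatenated:

*@@++*@@++@*@*++*@@*@@++*@@*@@@*@*++*@@*@@++*@@*@@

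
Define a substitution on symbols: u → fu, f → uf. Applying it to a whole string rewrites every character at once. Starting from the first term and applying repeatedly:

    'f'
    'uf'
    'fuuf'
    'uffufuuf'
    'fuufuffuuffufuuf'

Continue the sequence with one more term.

Applying the rule to each of the 16 symbols of fuufuffuuffufuuf gives the pieces uf fu fu uf fu uf uf fu fu uf uf fu uf fu fu uf, which concatenate to the answer.

uffufuuffuufuffufuufuffuuffufuuf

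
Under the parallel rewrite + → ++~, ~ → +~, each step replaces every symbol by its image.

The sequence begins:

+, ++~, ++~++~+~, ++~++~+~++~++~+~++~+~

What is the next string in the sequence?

++~++~+~++~++~+~++~+~++~++~+~++~++~+~++~+~++~++~+~++~+~

φ(++~++~+~++~++~+~++~+~) expands symbol-by-symbol to ++~ ++~ +~ ++~ ++~ +~ ++~ +~ ++~ ++~ +~ ++~ ++~ +~ ++~ +~ ++~ ++~ +~ ++~ +~; joining the 21 pieces gives the next term.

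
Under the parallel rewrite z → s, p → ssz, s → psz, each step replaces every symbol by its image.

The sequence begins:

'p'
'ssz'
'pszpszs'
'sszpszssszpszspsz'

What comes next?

φ(sszpszssszpszspsz) expands symbol-by-symbol to psz psz s ssz psz s psz psz psz s ssz psz s psz ssz psz s; joining the 17 pieces gives the next term.

pszpszssszpszspszpszpszssszpszspszsszpszs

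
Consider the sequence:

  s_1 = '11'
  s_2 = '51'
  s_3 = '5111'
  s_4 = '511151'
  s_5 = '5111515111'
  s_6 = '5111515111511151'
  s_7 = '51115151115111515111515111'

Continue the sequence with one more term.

511151511151115151115151115111515111511151

This is a Fibonacci-style word recurrence s(k) = s(k−1)·s(k−2): e.g. 51·11 = 5111.
Continuing: 51115151115111515111515111 · 5111515111511151 gives term 8.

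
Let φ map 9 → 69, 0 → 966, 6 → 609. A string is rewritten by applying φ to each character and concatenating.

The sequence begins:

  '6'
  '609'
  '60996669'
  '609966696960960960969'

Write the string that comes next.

6099666969609609609696096960996669609966696099666960969

Applying the rule to each of the 21 symbols of 609966696960960960969 gives the pieces 609 966 69 69 609 609 609 69 609 69 609 966 69 609 966 69 609 966 69 609 69, which concatenate to the answer.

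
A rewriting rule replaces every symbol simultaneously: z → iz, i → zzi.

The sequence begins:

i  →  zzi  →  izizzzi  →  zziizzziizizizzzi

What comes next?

Rewriting the 17 symbols of zziizzziizizizzzi one by one yields iz iz zzi zzi iz iz iz zzi zzi iz zzi iz zzi iz iz iz zzi; concatenated:

izizzzizziizizizzzizziizzziizzziizizizzzi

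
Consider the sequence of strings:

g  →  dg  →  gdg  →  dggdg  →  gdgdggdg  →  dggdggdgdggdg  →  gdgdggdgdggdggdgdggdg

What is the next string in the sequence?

dggdggdgdggdggdgdggdgdggdggdgdggdg

Each term (from the third on) is the two preceding terms concatenated in order: term 3 = g·dg = gdg.
Continuing: dggdggdgdggdg · gdgdggdgdggdggdgdggdg gives term 8.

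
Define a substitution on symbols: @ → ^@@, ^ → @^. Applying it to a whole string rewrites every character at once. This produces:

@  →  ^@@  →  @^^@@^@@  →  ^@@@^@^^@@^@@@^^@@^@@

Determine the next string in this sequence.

Rewriting the 21 symbols of ^@@@^@^^@@^@@@^^@@^@@ one by one yields @^ ^@@ ^@@ ^@@ @^ ^@@ @^ @^ ^@@ ^@@ @^ ^@@ ^@@ ^@@ @^ @^ ^@@ ^@@ @^ ^@@ ^@@; concatenated:

@^^@@^@@^@@@^^@@@^@^^@@^@@@^^@@^@@^@@@^@^^@@^@@@^^@@^@@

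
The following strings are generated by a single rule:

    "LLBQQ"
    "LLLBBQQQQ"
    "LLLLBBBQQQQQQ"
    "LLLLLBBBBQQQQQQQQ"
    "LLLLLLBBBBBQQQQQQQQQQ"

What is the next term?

Each string has the form L^{n+1} B^{n} Q^{2n} (n = 1, 2, …).
For the next term, n = 6, so the run lengths are 7, 6, 12.

LLLLLLLBBBBBBQQQQQQQQQQQQ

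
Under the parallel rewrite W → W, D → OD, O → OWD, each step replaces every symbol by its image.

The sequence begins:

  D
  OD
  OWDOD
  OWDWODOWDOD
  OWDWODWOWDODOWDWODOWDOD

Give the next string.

OWDWODWOWDODWOWDWODOWDODOWDWODWOWDODOWDWODOWDOD

φ(OWDWODWOWDODOWDWODOWDOD) expands symbol-by-symbol to OWD W OD W OWD OD W OWD W OD OWD OD OWD W OD W OWD OD OWD W OD OWD OD; joining the 23 pieces gives the next term.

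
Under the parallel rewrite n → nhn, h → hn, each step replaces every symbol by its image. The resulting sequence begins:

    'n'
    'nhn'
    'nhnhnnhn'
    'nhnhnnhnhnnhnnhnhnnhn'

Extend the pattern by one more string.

nhnhnnhnhnnhnnhnhnnhnhnnhnnhnhnnhnnhnhnnhnhnnhnnhnhnnhn

φ(nhnhnnhnhnnhnnhnhnnhn) expands symbol-by-symbol to nhn hn nhn hn nhn nhn hn nhn hn nhn nhn hn nhn nhn hn nhn hn nhn nhn hn nhn; joining the 21 pieces gives the next term.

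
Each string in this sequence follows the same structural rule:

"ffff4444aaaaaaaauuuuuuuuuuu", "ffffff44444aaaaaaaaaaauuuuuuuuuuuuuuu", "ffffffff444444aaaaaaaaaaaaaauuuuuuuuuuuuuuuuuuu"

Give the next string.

The n-th term is 2n f's then n+2 4's then 3n+2 a's then 4n+3 u's, where the shown terms are n = 2, 3, 4.
For the next term, n = 5, so the run lengths are 10, 7, 17, 23.

ffffffffff4444444aaaaaaaaaaaaaaaaauuuuuuuuuuuuuuuuuuuuuuu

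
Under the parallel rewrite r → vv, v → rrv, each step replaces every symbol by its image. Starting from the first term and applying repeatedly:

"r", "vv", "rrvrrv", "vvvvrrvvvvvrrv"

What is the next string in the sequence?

φ(vvvvrrvvvvvrrv) expands symbol-by-symbol to rrv rrv rrv rrv vv vv rrv rrv rrv rrv rrv vv vv rrv; joining the 14 pieces gives the next term.

rrvrrvrrvrrvvvvvrrvrrvrrvrrvrrvvvvvrrv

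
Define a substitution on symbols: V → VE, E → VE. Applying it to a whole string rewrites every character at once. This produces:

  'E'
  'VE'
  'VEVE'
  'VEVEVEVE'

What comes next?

Rewriting each symbol of VEVEVEVE: V→VE, E→VE, V→VE, E→VE, V→VE, E→VE, V→VE, E→VE, which concatenates to VE VE VE VE VE VE VE VE.

VEVEVEVEVEVEVEVE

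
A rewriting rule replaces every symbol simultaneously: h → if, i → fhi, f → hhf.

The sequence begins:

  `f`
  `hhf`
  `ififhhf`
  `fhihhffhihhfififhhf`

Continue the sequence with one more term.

Replace each of the 19 characters of fhihhffhihhfififhhf in place — hhf if fhi if if hhf hhf if fhi if if hhf fhi hhf fhi hhf if if hhf — and concatenate.

hhfiffhiififhhfhhfiffhiififhhffhihhffhihhfififhhf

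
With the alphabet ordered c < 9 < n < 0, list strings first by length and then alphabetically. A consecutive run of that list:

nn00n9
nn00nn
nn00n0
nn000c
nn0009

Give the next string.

nn000n

Treat nn0009 as a base-4 numeral over the given alphabet and add one, carrying through any trailing 0's.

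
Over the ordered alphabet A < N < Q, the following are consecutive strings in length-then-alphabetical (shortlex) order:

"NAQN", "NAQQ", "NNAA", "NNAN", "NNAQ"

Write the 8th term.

NNNQ

Stepping forward 3 times from NNAQ: NNAQ → NNNA → NNNN, then the target.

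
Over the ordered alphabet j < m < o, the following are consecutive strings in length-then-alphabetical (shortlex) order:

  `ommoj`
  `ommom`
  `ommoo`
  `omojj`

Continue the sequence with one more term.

omojm

Find the rightmost character of omojj below o, bump it to the next letter, and reset everything to its right to j.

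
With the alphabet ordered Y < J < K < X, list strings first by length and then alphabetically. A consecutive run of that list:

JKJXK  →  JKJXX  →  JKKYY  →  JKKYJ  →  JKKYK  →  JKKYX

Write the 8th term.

Continuing the enumeration 2 steps past JKKYX: JKKYX → JKKJY → (answer).

JKKJJ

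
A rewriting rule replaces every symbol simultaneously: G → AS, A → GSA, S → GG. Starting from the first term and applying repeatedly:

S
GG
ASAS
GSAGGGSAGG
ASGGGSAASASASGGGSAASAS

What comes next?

Rewriting the 22 symbols of ASGGGSAASASASGGGSAASAS one by one yields GSA GG AS AS AS GG GSA GSA GG GSA GG GSA GG AS AS AS GG GSA GSA GG GSA GG; concatenated:

GSAGGASASASGGGSAGSAGGGSAGGGSAGGASASASGGGSAGSAGGGSAGG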